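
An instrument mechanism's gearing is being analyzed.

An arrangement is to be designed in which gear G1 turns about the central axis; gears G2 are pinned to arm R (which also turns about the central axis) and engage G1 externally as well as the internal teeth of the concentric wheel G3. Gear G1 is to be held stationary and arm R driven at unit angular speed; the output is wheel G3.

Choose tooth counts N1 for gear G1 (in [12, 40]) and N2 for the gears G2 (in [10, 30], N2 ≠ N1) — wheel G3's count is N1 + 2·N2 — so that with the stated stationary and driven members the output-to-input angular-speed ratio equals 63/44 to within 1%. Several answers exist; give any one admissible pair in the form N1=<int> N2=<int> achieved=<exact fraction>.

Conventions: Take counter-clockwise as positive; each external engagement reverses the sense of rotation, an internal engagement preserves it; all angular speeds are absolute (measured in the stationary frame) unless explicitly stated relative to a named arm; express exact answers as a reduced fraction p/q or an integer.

N1=38 N2=25 achieved=63/44

class = planetary set [ratio 63/44 wanted; Willis about the carrier]
Willis with ω_sun = 0: ω_ring/ω_arm = (N1+N3)/N3; set equal to 63/44  ⇒  N3/N1 = 1/(63/44 − 1) = 44/19
N3 = N1 + 2·N2  ⇒  N2/N1 = (N3/N1 − 1)/2 = (44/19 − 1)/2 = 25/38
smallest multiple with N1 ≥ 12 and N2 ≥ 10: k = 1  ⇒  N1 = 1·38 = 38, N2 = 1·25 = 25 (N1 ≤ 40, N2 ≤ 30, N2 ≠ N1 ✓), N3 = 38 + 2·25 = 88
check: (N1+N3)/N3 with N1 = 38, N3 = 88 gives 63/44; |achieved − target| = 0 ≤ 63/4400 ✓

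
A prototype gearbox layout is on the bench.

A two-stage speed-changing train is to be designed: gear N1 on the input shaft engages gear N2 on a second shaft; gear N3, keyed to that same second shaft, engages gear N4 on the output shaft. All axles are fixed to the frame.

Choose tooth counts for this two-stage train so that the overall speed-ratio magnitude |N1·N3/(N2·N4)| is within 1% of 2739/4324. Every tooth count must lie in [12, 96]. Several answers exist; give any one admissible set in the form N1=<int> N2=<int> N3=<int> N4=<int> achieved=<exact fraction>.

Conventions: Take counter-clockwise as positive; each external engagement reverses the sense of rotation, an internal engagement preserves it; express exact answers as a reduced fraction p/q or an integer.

class = fixed-axis compound train [2-stage, 2739/4324 wanted]
target = 2739/4324 in lowest terms: an exact hit needs N1·N3 = k·2739 and N2·N4 = k·4324 for one integer k, every count in [12, 96]; additionally prefer no 1:1 stage (N1 ≠ N2, N3 ≠ N4)
k = 1: N1·N3 = 2739 = 33·83, N2·N4 = 4324 = 46·94
achieved = 33·83/(46·94) = 2739/4324; |achieved − target| = 0 ≤ 2739/432400 ✓

N1=33 N2=46 N3=83 N4=94 achieved=2739/4324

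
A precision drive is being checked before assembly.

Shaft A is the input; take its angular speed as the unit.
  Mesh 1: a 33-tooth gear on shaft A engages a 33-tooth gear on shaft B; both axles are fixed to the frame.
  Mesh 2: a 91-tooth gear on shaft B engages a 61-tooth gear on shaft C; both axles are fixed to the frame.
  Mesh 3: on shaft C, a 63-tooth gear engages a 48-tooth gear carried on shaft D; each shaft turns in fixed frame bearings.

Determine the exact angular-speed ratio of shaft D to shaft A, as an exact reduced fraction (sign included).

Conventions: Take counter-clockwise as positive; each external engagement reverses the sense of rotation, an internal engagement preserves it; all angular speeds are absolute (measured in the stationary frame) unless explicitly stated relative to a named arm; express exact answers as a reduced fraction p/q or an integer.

-1911/976

class = fixed-axis compound train [3 meshes; 3 ratios multiply, 3 sense flips]
mesh 1 [33T→33T]: running ratio 1, sense −
mesh 2 [91T→61T]: running ratio 91/61, sense +
mesh 3 [63T→48T]: running ratio 1911/976, sense −
ω_out/ω_in = -1911/976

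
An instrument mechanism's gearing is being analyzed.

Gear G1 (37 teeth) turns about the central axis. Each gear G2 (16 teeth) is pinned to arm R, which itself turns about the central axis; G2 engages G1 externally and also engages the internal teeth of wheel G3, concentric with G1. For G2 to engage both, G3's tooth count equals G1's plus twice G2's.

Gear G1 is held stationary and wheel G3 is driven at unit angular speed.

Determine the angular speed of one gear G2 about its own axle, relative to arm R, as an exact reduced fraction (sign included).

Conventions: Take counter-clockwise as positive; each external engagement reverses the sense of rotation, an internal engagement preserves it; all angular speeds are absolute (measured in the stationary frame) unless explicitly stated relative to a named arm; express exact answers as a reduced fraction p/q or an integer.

2553/1696

planetary set (37T centre, 16T on arm, 69T internal) — Willis relation
ring teeth: 37 + 2·16 = 69
37(ω_sun−ω_arm) = −69(ω_ring−ω_arm),  ω_sun = 0, ω_ring = 1
37(0−ω_arm) = −69(1−ω_arm)  ⇒  106·ω_arm = 69  ⇒  ω_arm = 69/106
sun–planet mesh: 37·(0−69/106) = −16·(ω_p−ω_arm)  ⇒  ω_p−ω_arm = 2553/1696
exact speed ratio = 2553/1696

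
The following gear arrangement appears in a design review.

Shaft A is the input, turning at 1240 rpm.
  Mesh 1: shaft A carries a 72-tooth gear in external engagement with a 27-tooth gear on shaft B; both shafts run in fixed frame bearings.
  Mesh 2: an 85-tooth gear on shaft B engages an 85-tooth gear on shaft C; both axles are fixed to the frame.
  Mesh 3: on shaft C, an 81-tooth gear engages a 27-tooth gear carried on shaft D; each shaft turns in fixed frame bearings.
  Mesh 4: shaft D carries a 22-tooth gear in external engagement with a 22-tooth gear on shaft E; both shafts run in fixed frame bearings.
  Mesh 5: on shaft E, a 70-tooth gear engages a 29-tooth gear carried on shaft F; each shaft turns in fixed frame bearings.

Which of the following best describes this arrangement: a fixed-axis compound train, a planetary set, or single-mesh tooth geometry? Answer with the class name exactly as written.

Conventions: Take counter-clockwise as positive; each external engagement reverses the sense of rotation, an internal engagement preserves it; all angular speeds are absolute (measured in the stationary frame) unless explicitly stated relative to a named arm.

fixed-axis compound train

class = fixed-axis compound train [5 meshes; 5 ratios multiply, 5 sense flips]
classification: fixed-axis compound train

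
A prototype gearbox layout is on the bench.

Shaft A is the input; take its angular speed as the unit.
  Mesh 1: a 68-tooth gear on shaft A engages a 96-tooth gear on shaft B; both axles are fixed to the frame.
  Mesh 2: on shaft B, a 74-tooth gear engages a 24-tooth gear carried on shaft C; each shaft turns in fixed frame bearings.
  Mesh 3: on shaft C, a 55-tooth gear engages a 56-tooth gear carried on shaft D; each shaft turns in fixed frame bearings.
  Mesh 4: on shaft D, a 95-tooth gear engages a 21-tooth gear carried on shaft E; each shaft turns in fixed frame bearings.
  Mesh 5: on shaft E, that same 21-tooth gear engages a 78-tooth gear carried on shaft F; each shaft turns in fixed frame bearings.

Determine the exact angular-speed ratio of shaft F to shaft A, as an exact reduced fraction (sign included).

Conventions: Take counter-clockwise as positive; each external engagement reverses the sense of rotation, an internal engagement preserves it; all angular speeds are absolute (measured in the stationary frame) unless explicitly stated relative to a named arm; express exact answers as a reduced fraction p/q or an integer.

-3286525/1257984

class = fixed-axis compound train [5 meshes; 5 ratios multiply, 5 sense flips]
mesh 1 [68T→96T]: running ratio 17/24, sense −
mesh 2 [74T→24T]: running ratio 629/288, sense +
mesh 3 [55T→56T]: running ratio 34595/16128, sense −
mesh 4 [95T→21T]: running ratio 3286525/338688, sense +
mesh 5 [21T→78T]: running ratio 3286525/1257984, sense −
ω_out/ω_in = -3286525/1257984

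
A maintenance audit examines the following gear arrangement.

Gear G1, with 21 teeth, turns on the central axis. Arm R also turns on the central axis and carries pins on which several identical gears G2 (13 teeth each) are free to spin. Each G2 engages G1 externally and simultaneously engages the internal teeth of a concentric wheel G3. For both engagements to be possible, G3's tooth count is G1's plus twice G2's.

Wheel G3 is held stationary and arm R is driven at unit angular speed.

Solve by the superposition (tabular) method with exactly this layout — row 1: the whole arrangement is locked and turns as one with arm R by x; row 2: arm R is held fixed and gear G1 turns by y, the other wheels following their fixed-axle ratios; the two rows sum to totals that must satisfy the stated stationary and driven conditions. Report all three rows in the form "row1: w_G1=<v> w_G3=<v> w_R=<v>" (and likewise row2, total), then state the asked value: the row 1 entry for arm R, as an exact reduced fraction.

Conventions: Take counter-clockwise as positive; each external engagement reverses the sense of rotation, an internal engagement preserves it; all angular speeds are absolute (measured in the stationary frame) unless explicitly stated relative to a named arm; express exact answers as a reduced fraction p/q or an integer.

recognized (axles ride arm R): planetary set, 21/13/47 teeth
superposition row 1 [locked train]: every member turns x
row 2 — arm fixed, fixed-axis ratios: sun y, ring −(21/47)·y, arm 0
boundary: total ω_ring = x − (21/47)·y = 0 and total ω_arm = x = 1  ⇒  y = 47/21, x = 1
row 2 ring = −(21/47)·47/21 = -1
totals (row 1 + row 2): sun 1 + 47/21 = 68/21, ring 1 + (-1) = 0, arm 1 + 0 = 1
asked cell (row1, arm) = 1

row1: w_G1=1 w_G3=1 w_R=1
row2: w_G1=47/21 w_G3=-1 w_R=0
total: w_G1=68/21 w_G3=0 w_R=1
asked value: 1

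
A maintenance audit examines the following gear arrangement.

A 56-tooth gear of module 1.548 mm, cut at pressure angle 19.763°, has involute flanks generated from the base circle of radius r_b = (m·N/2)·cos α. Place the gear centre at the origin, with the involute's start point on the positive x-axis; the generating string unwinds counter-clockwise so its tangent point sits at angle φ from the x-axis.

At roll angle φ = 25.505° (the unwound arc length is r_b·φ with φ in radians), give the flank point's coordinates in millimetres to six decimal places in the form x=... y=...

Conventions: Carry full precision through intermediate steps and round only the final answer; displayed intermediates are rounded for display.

class = single-mesh tooth geometry [base-circle involute, m = 1.548, 56T]
pitch radius r_p = m·N/2 = 1.548·56/2 = 43.344000
base radius r_b = r_p·cos α = 43.344000·cos 19.763° = 40.791009
roll angle φ = 25.505° = 0.44514623 rad
x = r_b·(cos φ + φ·sin φ) = 44.634467
y = r_b·(sin φ − φ·cos φ) = 1.175766

x=44.634467 y=1.175766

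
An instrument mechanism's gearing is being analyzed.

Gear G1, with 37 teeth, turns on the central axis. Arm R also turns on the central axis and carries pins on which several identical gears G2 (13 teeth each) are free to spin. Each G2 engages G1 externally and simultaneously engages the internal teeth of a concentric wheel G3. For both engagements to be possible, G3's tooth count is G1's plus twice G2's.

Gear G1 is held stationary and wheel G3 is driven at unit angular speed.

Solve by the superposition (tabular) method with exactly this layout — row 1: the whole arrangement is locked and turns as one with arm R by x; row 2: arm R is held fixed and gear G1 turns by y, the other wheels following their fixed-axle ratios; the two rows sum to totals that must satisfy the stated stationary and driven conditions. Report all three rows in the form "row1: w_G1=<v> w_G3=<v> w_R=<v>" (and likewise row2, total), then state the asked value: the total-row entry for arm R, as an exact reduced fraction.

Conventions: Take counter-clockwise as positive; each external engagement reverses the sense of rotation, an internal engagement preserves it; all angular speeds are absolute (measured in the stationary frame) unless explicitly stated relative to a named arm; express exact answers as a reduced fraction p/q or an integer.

recognized (axles ride arm R): planetary set, 37/13/63 teeth
row 1 — lock + rotate with arm: ω_sun = ω_ring = ω_arm = x
superposition row 2 [arm held]: sun y, ring −(37/63)·y, arm 0
boundary: total ω_sun = x + y = 0 and total ω_ring = x − (37/63)·y = 1  ⇒  y = -63/100, x = 63/100
row 2 ring = −(37/63)·(-63/100) = 37/100
totals (row 1 + row 2): sun 63/100 + (-63/100) = 0, ring 63/100 + 37/100 = 1, arm 63/100 + 0 = 63/100
asked cell (total, arm) = 63/100

row1: w_G1=63/100 w_G3=63/100 w_R=63/100
row2: w_G1=-63/100 w_G3=37/100 w_R=0
total: w_G1=0 w_G3=1 w_R=63/100
asked value: 63/100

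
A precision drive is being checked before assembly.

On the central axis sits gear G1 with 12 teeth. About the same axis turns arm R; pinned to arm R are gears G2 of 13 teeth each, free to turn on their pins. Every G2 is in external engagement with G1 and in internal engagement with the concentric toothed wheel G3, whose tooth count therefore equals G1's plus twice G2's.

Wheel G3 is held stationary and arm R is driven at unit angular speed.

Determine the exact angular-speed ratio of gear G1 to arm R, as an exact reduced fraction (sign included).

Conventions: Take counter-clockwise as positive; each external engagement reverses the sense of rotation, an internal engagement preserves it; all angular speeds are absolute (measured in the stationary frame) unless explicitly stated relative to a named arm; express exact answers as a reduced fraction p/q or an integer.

topology: planetary set — G1 12T / G2 13T / G3 38T, arm = carrier (Willis)
ring teeth: 12 + 2·13 = 38
12(ω_sun−ω_arm) = −38(ω_ring−ω_arm),  ω_ring = 0, ω_arm = 1
ω_sun = 1 − (38/12)(0−1) = 25/6
ω_out/ω_in = 25/6

25/6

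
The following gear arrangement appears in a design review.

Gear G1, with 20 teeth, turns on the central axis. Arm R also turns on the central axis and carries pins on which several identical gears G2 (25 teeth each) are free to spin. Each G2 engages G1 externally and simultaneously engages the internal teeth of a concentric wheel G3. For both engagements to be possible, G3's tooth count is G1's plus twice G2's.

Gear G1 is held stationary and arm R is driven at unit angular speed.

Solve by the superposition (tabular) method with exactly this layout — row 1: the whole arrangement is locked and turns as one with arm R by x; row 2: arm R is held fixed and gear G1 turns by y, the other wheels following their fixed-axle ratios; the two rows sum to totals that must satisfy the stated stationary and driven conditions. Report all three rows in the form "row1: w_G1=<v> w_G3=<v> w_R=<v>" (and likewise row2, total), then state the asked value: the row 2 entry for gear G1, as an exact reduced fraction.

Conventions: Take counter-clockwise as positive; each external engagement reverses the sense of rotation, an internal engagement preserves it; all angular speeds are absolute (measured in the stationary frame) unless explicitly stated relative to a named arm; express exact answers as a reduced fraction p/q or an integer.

row1: w_G1=1 w_G3=1 w_R=1
row2: w_G1=-1 w_G3=2/7 w_R=0
total: w_G1=0 w_G3=9/7 w_R=1
asked value: -1

class = planetary set [G3 = 20+2·25 = 70; Willis about the carrier]
row 1: whole set turns with the arm by x
row 2: sun turns y, ring = −(20/70)·y, arm 0
boundary: total ω_sun = x + y = 0 and total ω_arm = x = 1  ⇒  y = -1, x = 1
row 2 ring = −(20/70)·(-1) = 2/7
totals (row 1 + row 2): sun 1 + (-1) = 0, ring 1 + 2/7 = 9/7, arm 1 + 0 = 1
asked cell (row2, sun) = -1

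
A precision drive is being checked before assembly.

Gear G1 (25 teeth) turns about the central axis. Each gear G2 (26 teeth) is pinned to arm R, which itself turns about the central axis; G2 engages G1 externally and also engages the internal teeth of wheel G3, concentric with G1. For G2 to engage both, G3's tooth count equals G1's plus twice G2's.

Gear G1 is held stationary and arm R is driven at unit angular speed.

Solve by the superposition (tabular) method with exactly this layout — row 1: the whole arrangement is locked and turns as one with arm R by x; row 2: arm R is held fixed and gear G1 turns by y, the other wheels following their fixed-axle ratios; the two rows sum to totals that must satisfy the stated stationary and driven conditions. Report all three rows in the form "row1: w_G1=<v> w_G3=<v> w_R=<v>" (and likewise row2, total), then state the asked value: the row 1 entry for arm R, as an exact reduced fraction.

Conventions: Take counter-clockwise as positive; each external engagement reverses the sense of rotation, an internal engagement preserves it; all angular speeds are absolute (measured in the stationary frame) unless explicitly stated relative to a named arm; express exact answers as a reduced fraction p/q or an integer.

topology: planetary set — G1 25T / G2 26T / G3 77T, arm = carrier (Willis)
row 1 — lock + rotate with arm: ω_sun = ω_ring = ω_arm = x
row 2 (arm held, sun turns y): ω_ring = −(25/77)·y, ω_arm = 0
boundary: total ω_sun = x + y = 0 and total ω_arm = x = 1  ⇒  y = -1, x = 1
row 2 ring = −(25/77)·(-1) = 25/77
totals (row 1 + row 2): sun 1 + (-1) = 0, ring 1 + 25/77 = 102/77, arm 1 + 0 = 1
asked cell (row1, arm) = 1

row1: w_G1=1 w_G3=1 w_R=1
row2: w_G1=-1 w_G3=25/77 w_R=0
total: w_G1=0 w_G3=102/77 w_R=1
asked value: 1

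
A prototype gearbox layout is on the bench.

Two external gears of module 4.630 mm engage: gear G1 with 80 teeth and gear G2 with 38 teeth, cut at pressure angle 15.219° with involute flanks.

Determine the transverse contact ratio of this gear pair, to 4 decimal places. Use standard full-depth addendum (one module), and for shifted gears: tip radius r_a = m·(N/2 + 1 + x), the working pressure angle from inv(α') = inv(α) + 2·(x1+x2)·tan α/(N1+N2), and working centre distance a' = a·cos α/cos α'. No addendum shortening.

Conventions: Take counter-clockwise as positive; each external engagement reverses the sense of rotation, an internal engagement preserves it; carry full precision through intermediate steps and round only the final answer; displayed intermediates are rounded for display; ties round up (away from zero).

2.0894

class = single-mesh tooth geometry [involute pair 80T × 38T, m = 4.630]
base radii: r_b1 = 178.704943, r_b2 = 84.884848
tip radii: r_a1 = 189.830000, r_a2 = 92.600000
no profile shift: α' = α, a' = a
action lengths: √(r_a1²−r_b1²) = 64.031027, √(r_a2²−r_b2²) = 37.004359
base pitch p_b = π·m·cos α = 14.035453
CR = (64.031027 + 37.004359 − 273.170000·sin 15.21900°)/14.035453 = 2.089406
contact ratio ≈ 2.0894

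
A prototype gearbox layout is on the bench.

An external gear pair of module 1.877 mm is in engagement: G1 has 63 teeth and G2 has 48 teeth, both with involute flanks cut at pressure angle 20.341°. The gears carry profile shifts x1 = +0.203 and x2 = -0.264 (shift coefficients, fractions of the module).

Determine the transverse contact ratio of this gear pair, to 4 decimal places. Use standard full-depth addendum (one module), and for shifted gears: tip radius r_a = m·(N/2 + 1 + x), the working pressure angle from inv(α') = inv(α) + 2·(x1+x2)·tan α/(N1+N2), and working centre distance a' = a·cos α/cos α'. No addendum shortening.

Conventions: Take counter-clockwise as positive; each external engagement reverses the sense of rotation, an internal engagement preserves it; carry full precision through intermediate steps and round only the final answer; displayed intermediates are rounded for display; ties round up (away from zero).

1.7635

single-mesh involute tooth geometry (63T engaging 48T at module 1.877)
base radii: r_b1 = 55.438459, r_b2 = 42.238826
tip radii: r_a1 = 61.383531, r_a2 = 46.429472
inv(α') = inv(20.341°) + 2·(+0.203-0.264)·tan α/(63+48) = 0.01530006  ⇒  α' = 20.16957°
a' = a·cos α / cos α' = 104.1735·cos 20.341°/cos 20.16957° = 104.058540
action lengths: √(r_a1²−r_b1²) = 26.353654, √(r_a2²−r_b2²) = 19.276344
base pitch p_b = π·m·cos α = 5.529049
CR = (26.353654 + 19.276344 − 104.058540·sin 20.16957°)/5.529049 = 1.763531
contact ratio ≈ 1.7635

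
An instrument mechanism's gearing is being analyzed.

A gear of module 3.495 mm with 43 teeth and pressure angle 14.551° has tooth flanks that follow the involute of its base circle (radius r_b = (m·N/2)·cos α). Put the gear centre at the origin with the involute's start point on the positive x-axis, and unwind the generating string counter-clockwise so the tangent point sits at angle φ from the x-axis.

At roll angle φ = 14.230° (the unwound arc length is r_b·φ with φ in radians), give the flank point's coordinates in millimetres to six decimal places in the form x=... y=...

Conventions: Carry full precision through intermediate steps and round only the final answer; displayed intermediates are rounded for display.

x=74.940953 y=0.369123

recognized (one wheel, involute flank): single-mesh tooth geometry, m = 3.495, N = 43
pitch radius r_p = m·N/2 = 3.495·43/2 = 75.142500
base radius r_b = r_p·cos α = 75.142500·cos 14.551° = 72.732258
roll angle φ = 14.230° = 0.24836035 rad
x = r_b·(cos φ + φ·sin φ) = 74.940953
y = r_b·(sin φ − φ·cos φ) = 0.369123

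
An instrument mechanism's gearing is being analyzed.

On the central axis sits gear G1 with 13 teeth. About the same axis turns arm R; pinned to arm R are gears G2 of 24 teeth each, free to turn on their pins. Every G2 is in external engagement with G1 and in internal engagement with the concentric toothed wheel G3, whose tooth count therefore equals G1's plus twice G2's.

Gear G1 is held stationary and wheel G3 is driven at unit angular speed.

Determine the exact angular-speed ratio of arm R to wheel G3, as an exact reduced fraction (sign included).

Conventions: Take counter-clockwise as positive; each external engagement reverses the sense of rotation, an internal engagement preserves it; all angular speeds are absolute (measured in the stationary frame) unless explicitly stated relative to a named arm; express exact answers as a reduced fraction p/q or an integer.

61/74

recognized (axles ride arm R): planetary set, 13/24/61 teeth
ring teeth: 13 + 2·24 = 61
13(ω_sun−ω_arm) = −61(ω_ring−ω_arm),  ω_sun = 0, ω_ring = 1
13(0−ω_arm) = −61(1−ω_arm)  ⇒  74·ω_arm = 61  ⇒  ω_arm = 61/74
ω_out/ω_in = 61/74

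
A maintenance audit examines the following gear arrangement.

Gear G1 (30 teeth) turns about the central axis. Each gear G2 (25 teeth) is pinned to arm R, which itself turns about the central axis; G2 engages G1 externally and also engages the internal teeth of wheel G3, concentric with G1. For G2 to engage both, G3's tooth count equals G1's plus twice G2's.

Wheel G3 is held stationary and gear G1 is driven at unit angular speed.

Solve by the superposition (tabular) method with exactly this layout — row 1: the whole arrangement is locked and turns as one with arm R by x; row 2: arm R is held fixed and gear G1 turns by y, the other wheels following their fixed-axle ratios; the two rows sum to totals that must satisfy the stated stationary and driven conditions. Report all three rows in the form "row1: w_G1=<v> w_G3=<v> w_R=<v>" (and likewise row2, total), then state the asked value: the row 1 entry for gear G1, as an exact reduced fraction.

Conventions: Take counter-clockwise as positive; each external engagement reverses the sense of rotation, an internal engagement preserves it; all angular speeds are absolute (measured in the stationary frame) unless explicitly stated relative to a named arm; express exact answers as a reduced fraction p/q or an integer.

row1: w_G1=3/11 w_G3=3/11 w_R=3/11
row2: w_G1=8/11 w_G3=-3/11 w_R=0
total: w_G1=1 w_G3=0 w_R=3/11
asked value: 3/11

recognized (axles ride arm R): planetary set, 30/25/80 teeth
row 1 — lock + rotate with arm: ω_sun = ω_ring = ω_arm = x
superposition row 2 [arm held]: sun y, ring −(30/80)·y, arm 0
boundary: total ω_ring = x − (30/80)·y = 0 and total ω_sun = x + y = 1  ⇒  y = 8/11, x = 3/11
row 2 ring = −(30/80)·8/11 = -3/11
totals (row 1 + row 2): sun 3/11 + 8/11 = 1, ring 3/11 + (-3/11) = 0, arm 3/11 + 0 = 3/11
asked cell (row1, sun) = 3/11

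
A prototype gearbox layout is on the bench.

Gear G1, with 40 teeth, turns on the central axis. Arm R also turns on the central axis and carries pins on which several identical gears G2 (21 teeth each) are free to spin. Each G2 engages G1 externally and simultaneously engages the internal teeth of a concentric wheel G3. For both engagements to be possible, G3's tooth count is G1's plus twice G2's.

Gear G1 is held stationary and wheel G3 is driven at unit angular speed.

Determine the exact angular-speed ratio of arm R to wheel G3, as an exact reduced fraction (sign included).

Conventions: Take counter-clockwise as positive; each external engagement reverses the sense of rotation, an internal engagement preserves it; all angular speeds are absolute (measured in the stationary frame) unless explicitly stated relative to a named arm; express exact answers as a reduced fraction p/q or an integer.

41/61

planetary set (40T centre, 21T on arm, 82T internal) — Willis relation
ring teeth: 40 + 2·21 = 82
40(ω_sun−ω_arm) = −82(ω_ring−ω_arm),  ω_sun = 0, ω_ring = 1
40(0−ω_arm) = −82(1−ω_arm)  ⇒  122·ω_arm = 82  ⇒  ω_arm = 41/61
ω_out/ω_in = 41/61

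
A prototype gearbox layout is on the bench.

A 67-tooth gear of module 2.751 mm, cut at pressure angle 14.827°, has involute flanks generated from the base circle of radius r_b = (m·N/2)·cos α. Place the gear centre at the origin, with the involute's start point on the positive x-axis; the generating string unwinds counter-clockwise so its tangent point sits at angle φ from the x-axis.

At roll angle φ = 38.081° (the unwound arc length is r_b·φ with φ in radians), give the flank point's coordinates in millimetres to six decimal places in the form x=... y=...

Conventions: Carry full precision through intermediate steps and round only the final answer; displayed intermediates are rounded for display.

x=106.647024 y=8.339824

topology: single-mesh involute geometry — m = 2.751, N = 67
pitch radius r_p = m·N/2 = 2.751·67/2 = 92.158500
base radius r_b = r_p·cos α = 92.158500·cos 14.827° = 89.089890
roll angle φ = 38.081° = 0.66463883 rad
x = r_b·(cos φ + φ·sin φ) = 106.647024
y = r_b·(sin φ − φ·cos φ) = 8.339824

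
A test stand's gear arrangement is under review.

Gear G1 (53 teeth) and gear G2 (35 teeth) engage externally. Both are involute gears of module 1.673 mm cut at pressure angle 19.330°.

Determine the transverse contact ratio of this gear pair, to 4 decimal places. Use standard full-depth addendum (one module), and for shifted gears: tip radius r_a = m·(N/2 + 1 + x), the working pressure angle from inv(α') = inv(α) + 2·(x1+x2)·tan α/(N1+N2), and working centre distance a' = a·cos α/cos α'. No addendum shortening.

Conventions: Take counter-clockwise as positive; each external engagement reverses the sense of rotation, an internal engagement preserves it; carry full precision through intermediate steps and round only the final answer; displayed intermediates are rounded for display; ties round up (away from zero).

1.7604

topology: single-mesh involute geometry — m = 1.673, 53T/35T pair
base radii: r_b1 = 41.835265, r_b2 = 27.627062
tip radii: r_a1 = 46.007500, r_a2 = 30.950500
no profile shift: α' = α, a' = a
action lengths: √(r_a1²−r_b1²) = 19.144207, √(r_a2²−r_b2²) = 13.952738
base pitch p_b = π·m·cos α = 4.959599
CR = (19.144207 + 13.952738 − 73.612000·sin 19.33000°)/4.959599 = 1.760373
contact ratio ≈ 1.7604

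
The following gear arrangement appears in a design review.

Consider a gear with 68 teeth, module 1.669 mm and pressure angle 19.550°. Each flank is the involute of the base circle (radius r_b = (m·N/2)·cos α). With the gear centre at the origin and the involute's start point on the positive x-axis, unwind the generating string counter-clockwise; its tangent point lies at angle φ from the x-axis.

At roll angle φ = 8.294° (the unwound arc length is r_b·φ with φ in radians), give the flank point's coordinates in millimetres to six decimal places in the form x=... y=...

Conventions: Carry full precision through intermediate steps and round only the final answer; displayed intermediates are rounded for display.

x=54.031925 y=0.053956

single-mesh involute tooth geometry (68T wheel at module 1.669)
pitch radius r_p = m·N/2 = 1.669·68/2 = 56.746000
base radius r_b = r_p·cos α = 56.746000·cos 19.550° = 53.474583
roll angle φ = 8.294° = 0.14475761 rad
x = r_b·(cos φ + φ·sin φ) = 54.031925
y = r_b·(sin φ − φ·cos φ) = 0.053956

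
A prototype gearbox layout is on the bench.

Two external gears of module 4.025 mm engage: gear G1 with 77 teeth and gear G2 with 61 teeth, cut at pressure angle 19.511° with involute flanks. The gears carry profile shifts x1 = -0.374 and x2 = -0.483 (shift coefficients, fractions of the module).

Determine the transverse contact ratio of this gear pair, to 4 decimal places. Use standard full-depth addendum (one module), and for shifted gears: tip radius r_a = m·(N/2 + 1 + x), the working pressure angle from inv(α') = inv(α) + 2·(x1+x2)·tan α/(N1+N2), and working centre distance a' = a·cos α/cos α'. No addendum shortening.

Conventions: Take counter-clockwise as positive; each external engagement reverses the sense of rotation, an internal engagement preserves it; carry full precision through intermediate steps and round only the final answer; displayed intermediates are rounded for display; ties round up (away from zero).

2.0607

recognized (one external pair, fixed centres): single-mesh tooth geometry, m = 4.025, N1 = 77, N2 = 61
base radii: r_b1 = 146.064148, r_b2 = 115.713157
tip radii: r_a1 = 157.482150, r_a2 = 124.843425
inv(α') = inv(19.511°) + 2·(-0.374-0.483)·tan α/(77+61) = 0.00940252  ⇒  α' = 17.22832°
a' = a·cos α / cos α' = 277.7250·cos 19.511°/cos 17.22832° = 274.074450
action lengths: √(r_a1²−r_b1²) = 58.871828, √(r_a2²−r_b2²) = 46.865191
base pitch p_b = π·m·cos α = 11.918807
CR = (58.871828 + 46.865191 − 274.074450·sin 17.22832°)/11.918807 = 2.060744
contact ratio ≈ 2.0607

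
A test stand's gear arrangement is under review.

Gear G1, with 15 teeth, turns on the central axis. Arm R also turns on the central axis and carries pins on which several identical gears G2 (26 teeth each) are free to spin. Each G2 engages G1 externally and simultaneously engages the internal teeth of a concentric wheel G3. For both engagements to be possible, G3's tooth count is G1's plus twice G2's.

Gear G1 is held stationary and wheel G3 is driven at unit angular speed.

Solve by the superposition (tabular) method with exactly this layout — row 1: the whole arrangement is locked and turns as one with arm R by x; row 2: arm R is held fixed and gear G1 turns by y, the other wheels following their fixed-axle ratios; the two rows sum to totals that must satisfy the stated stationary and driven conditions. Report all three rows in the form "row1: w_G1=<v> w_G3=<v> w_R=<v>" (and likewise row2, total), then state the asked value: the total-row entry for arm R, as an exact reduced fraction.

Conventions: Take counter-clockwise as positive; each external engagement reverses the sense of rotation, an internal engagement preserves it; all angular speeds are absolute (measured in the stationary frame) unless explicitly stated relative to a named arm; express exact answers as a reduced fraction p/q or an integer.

row1: w_G1=67/82 w_G3=67/82 w_R=67/82
row2: w_G1=-67/82 w_G3=15/82 w_R=0
total: w_G1=0 w_G3=1 w_R=67/82
asked value: 67/82

planetary set (15T centre, 26T on arm, 67T internal) — Willis relation
row 1 — lock + rotate with arm: ω_sun = ω_ring = ω_arm = x
row 2: sun turns y, ring = −(15/67)·y, arm 0
boundary: total ω_sun = x + y = 0 and total ω_ring = x − (15/67)·y = 1  ⇒  y = -67/82, x = 67/82
row 2 ring = −(15/67)·(-67/82) = 15/82
totals (row 1 + row 2): sun 67/82 + (-67/82) = 0, ring 67/82 + 15/82 = 1, arm 67/82 + 0 = 67/82
asked cell (total, arm) = 67/82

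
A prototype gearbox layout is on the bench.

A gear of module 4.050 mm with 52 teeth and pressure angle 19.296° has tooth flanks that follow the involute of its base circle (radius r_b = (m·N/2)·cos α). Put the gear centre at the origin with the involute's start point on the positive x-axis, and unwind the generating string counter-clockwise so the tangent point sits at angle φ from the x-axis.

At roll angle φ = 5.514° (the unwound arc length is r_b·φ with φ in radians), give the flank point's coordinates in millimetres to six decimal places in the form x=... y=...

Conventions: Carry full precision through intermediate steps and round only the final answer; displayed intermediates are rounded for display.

x=99.843837 y=0.029500

class = single-mesh tooth geometry [base-circle involute, m = 4.050, 52T]
pitch radius r_p = m·N/2 = 4.050·52/2 = 105.300000
base radius r_b = r_p·cos α = 105.300000·cos 19.296° = 99.384670
roll angle φ = 5.514° = 0.09623745 rad
x = r_b·(cos φ + φ·sin φ) = 99.843837
y = r_b·(sin φ − φ·cos φ) = 0.029500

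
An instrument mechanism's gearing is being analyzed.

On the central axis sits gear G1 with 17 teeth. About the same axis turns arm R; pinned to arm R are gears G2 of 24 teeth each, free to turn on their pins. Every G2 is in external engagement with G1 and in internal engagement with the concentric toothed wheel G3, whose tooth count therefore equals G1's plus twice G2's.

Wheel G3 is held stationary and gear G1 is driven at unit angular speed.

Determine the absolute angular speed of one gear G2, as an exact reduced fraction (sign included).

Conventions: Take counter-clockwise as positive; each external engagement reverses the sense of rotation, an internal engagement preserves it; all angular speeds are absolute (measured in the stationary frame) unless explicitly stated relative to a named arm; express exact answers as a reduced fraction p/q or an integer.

topology: planetary set — G1 17T / G2 24T / G3 65T, arm = carrier (Willis)
ring teeth: 17 + 2·24 = 65
17(ω_sun−ω_arm) = −65(ω_ring−ω_arm),  ω_ring = 0, ω_sun = 1
17(1−ω_arm) = −65(0−ω_arm)  ⇒  82·ω_arm = 17  ⇒  ω_arm = 17/82
sun–planet mesh: 17·(1−17/82) = −24·(ω_p−ω_arm)  ⇒  ω_p−ω_arm = -1105/1968
ω_p = 17/82 − 1105/1968 = -17/48
exact speed ratio = -17/48

-17/48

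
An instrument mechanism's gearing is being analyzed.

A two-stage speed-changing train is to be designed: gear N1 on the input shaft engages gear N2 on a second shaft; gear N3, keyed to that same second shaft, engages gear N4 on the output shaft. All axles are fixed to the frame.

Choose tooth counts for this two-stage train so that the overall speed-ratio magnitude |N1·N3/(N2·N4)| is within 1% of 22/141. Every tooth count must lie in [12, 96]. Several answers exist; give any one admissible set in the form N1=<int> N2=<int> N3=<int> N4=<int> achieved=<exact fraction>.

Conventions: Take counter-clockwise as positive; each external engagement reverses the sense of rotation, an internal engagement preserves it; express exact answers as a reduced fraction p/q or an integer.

N1=12 N2=18 N3=22 N4=94 achieved=22/141

topology: fixed-axis compound train — 2 stages, target 22/141
target = 22/141 in lowest terms: an exact hit needs N1·N3 = k·22 and N2·N4 = k·141 for one integer k, every count in [12, 96]; additionally prefer no 1:1 stage (N1 ≠ N2, N3 ≠ N4)
k = 1…11: no 1:1-free in-range split of k·22 and k·141 into factor pairs; take k = 12
k = 12: N1·N3 = 264 = 12·22, N2·N4 = 1692 = 18·94
achieved = 12·22/(18·94) = 22/141; |achieved − target| = 0 ≤ 11/7050 ✓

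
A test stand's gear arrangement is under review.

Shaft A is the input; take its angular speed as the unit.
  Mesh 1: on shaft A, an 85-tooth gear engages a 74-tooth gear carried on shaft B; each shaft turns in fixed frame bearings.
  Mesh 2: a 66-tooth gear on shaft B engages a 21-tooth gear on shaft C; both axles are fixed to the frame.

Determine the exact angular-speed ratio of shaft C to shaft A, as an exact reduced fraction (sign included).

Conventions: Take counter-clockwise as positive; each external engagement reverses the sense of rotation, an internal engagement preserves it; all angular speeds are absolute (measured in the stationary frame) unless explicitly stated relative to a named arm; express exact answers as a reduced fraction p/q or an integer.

class = fixed-axis compound train [2 meshes; 2 ratios multiply, 2 sense flips]
mesh 1 [85T→74T]: running ratio 85/74, sense −
mesh 2 [66T→21T]: running ratio 935/259, sense +
ω_out/ω_in = 935/259

935/259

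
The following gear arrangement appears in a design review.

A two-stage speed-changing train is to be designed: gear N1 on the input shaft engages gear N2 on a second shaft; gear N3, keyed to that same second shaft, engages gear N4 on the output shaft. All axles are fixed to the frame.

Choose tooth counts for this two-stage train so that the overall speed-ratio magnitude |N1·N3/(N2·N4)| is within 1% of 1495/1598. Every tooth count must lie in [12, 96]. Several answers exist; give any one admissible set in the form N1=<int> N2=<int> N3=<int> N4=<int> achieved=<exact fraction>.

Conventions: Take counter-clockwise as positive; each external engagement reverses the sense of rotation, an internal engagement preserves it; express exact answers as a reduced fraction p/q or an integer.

topology: fixed-axis compound train — 2 stages, target 1495/1598
target = 1495/1598 in lowest terms: an exact hit needs N1·N3 = k·1495 and N2·N4 = k·1598 for one integer k, every count in [12, 96]; additionally prefer no 1:1 stage (N1 ≠ N2, N3 ≠ N4)
k = 1: N1·N3 = 1495 = 23·65, N2·N4 = 1598 = 17·94
achieved = 23·65/(17·94) = 1495/1598; |achieved − target| = 0 ≤ 299/31960 ✓

N1=23 N2=17 N3=65 N4=94 achieved=1495/1598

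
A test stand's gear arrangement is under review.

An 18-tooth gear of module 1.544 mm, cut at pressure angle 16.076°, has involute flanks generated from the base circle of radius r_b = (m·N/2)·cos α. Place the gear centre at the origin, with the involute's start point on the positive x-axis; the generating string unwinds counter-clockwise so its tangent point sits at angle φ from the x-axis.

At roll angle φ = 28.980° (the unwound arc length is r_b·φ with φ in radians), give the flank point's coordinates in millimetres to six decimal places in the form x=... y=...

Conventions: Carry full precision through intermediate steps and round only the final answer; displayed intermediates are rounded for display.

topology: single-mesh involute geometry — m = 1.544, N = 18
pitch radius r_p = m·N/2 = 1.544·18/2 = 13.896000
base radius r_b = r_p·cos α = 13.896000·cos 16.076° = 13.352600
roll angle φ = 28.980° = 0.50579642 rad
x = r_b·(cos φ + φ·sin φ) = 14.952901
y = r_b·(sin φ − φ·cos φ) = 0.561333

x=14.952901 y=0.561333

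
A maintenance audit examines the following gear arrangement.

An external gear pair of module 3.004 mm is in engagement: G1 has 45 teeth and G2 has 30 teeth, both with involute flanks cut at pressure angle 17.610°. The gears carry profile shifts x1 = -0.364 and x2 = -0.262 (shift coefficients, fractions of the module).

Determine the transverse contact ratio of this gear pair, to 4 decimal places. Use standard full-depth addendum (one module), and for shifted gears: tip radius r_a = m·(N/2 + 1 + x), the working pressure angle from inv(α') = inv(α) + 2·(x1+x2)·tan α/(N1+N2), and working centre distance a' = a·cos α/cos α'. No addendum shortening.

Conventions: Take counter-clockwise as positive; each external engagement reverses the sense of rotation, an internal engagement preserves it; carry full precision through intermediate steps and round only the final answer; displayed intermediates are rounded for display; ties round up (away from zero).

2.1660

class = single-mesh tooth geometry [involute pair 45T × 30T, m = 3.004]
base radii: r_b1 = 64.422589, r_b2 = 42.948393
tip radii: r_a1 = 69.500544, r_a2 = 47.276952
inv(α') = inv(17.610°) + 2·(-0.364-0.262)·tan α/(45+30) = 0.00475967  ⇒  α' = 13.79197°
a' = a·cos α / cos α' = 112.6500·cos 17.610°/cos 13.79197° = 110.558640
action lengths: √(r_a1²−r_b1²) = 26.077876, √(r_a2²−r_b2²) = 19.762230
base pitch p_b = π·m·cos α = 8.995090
CR = (26.077876 + 19.762230 − 110.558640·sin 13.79197°)/8.995090 = 2.165985
contact ratio ≈ 2.1660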